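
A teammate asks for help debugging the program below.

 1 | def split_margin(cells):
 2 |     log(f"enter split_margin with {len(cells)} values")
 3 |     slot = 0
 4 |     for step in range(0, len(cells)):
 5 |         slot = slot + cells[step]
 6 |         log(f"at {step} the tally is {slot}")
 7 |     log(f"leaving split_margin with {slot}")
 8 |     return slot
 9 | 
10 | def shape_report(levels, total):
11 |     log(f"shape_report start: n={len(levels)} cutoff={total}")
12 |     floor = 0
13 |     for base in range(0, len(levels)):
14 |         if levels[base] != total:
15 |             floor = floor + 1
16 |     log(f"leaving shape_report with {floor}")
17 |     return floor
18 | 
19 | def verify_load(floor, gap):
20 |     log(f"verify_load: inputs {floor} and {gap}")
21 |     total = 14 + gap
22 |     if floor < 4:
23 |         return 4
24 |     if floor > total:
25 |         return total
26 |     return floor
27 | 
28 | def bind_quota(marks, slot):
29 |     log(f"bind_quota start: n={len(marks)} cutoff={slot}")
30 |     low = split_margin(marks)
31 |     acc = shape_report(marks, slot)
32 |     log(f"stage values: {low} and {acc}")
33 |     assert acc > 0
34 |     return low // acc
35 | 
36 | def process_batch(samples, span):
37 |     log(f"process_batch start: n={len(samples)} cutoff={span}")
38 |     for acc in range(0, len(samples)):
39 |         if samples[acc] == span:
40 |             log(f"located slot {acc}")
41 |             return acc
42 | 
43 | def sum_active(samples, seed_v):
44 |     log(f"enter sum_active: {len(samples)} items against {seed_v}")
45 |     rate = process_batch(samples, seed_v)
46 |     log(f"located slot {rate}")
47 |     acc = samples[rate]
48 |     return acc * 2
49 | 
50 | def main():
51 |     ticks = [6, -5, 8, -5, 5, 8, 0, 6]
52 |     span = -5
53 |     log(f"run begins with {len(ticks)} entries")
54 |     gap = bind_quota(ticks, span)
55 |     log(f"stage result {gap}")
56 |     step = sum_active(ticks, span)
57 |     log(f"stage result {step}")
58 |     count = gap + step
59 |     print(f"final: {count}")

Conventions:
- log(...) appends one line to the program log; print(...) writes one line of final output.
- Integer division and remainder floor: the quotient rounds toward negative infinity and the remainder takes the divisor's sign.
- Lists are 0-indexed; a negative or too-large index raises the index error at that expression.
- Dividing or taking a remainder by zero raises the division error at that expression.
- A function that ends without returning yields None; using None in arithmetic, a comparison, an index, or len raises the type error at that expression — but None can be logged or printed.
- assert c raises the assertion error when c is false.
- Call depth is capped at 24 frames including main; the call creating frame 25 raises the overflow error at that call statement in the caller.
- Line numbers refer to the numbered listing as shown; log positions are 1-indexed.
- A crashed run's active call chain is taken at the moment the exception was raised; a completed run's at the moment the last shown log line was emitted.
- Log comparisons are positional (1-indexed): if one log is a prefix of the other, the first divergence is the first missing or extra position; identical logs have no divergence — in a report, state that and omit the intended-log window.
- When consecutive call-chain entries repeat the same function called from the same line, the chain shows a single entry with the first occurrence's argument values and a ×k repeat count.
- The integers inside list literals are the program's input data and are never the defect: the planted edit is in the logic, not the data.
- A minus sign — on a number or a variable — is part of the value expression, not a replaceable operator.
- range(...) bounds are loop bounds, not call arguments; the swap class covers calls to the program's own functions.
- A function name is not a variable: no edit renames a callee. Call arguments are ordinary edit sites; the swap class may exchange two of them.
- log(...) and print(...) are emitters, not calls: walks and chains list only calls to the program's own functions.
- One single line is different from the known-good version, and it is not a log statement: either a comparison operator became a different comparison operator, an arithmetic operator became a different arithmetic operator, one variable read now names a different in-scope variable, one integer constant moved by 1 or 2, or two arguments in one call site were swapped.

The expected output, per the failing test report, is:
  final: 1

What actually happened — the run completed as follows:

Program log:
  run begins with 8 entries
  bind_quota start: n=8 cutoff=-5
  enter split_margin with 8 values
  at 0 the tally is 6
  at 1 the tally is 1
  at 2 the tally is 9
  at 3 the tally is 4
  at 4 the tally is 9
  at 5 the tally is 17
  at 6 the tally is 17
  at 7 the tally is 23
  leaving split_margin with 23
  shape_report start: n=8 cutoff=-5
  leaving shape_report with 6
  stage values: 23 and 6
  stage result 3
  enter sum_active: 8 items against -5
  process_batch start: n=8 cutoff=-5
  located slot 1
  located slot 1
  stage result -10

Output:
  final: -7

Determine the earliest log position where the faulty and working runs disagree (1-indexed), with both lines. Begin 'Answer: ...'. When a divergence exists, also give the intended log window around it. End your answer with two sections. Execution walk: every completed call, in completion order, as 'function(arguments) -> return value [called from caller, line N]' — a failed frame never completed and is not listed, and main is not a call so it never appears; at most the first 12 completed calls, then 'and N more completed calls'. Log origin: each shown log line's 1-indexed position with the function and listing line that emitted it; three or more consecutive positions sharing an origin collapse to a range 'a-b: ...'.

Answer: position 14 — shown 'leaving shape_report with 6', intended 'leaving shape_report with 2'.
Intended log window:
  12: leaving split_margin with 23
  13: shape_report start: n=8 cutoff=-5
  14: leaving shape_report with 2
  15: stage values: 23 and 2
Execution walk:
  split_margin([6, -5, 8, -5, 5, 8, 0, 6]) -> 23  [called from bind_quota, line 30]
  shape_report([6, -5, 8, -5, 5, 8, 0, 6], -5) -> 6  [called from bind_quota, line 31]
  bind_quota([6, -5, 8, -5, 5, 8, 0, 6], -5) -> 3  [called from main, line 54]
  process_batch([6, -5, 8, -5, 5, 8, 0, 6], -5) -> 1  [called from sum_active, line 45]
  sum_active([6, -5, 8, -5, 5, 8, 0, 6], -5) -> -10  [called from main, line 56]
Log origin:
  1: from main, line 53
  2: from bind_quota, line 29
  3: from split_margin, line 2
  4-11: from split_margin, line 6
  12: from split_margin, line 7
  13: from shape_report, line 11
  14: from shape_report, line 16
  15: from bind_quota, line 32
  16: from main, line 55
  17: from sum_active, line 44
  18: from process_batch, line 37
  19: from process_batch, line 40
  20: from sum_active, line 46
  21: from main, line 57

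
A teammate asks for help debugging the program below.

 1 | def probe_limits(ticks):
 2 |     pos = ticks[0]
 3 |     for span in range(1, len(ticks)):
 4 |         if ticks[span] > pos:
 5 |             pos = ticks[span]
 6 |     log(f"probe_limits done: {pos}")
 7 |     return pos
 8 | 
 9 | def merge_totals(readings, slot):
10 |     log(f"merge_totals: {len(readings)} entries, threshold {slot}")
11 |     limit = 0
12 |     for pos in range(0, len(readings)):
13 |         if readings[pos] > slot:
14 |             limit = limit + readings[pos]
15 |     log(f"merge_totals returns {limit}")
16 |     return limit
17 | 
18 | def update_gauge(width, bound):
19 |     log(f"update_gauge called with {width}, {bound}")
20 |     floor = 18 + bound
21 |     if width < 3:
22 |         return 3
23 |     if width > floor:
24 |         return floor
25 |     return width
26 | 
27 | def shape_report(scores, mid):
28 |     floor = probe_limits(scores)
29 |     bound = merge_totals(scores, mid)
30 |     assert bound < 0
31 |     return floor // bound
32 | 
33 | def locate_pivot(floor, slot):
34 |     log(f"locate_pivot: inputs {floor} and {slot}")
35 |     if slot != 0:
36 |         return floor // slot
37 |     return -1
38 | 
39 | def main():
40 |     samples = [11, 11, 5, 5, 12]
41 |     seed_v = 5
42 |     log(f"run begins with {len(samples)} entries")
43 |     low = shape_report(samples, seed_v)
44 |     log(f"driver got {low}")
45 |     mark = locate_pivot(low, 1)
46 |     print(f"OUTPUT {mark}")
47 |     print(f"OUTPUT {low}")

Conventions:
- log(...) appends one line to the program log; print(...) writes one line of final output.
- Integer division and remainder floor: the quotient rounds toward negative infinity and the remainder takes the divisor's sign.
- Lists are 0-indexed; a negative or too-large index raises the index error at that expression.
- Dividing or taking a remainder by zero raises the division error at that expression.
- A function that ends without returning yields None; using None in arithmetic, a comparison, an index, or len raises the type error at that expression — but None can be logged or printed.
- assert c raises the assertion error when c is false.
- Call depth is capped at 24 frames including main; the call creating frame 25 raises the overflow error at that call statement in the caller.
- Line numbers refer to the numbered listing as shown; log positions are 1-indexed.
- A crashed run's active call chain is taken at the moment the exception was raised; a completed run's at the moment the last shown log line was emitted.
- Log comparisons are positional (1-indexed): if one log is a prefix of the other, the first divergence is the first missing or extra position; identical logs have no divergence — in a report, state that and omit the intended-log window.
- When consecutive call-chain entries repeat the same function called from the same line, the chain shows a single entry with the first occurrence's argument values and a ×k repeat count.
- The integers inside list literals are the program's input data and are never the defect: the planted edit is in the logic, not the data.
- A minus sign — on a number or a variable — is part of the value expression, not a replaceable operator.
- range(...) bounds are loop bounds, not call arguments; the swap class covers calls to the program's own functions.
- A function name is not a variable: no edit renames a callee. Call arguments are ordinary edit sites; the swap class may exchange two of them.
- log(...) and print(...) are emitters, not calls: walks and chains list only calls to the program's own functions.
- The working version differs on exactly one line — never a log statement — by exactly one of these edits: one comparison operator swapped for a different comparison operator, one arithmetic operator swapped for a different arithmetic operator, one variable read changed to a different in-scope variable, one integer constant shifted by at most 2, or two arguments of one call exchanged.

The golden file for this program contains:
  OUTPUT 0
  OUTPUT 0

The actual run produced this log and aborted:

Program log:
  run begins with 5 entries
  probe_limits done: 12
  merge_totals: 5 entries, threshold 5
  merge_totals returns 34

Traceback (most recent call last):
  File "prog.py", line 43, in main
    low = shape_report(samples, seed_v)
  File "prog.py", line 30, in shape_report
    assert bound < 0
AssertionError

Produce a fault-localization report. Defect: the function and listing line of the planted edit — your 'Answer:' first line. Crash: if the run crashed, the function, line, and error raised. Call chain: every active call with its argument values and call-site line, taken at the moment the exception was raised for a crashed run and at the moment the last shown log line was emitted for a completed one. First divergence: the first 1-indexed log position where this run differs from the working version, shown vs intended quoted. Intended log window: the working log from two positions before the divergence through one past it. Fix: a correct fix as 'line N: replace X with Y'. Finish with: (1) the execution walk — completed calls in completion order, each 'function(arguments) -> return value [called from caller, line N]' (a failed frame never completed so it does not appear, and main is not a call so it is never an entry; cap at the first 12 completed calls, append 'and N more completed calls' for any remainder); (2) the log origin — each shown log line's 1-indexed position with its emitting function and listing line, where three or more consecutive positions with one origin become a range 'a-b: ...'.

Answer: the defect is in shape_report at line 30.
Core observation: After 4 matching log lines the faulty run goes silent, while the working version continues with 'driver got 0'.
Crash: shape_report, line 30, AssertionError.
Call chain: main -> shape_report([11, 11, 5, 5, 12], 5) (called at line 43).
First divergence: position 5 — the faulty run's log ends after 4 lines; the working version continues with 'driver got 0'.
Intended log window:
  3: merge_totals: 5 entries, threshold 5
  4: merge_totals returns 34
  5: driver got 0
  6: locate_pivot: inputs 0 and 1
Execution walk:
  probe_limits([11, 11, 5, 5, 12]) -> 12  [called from shape_report, line 28]
  merge_totals([11, 11, 5, 5, 12], 5) -> 34  [called from shape_report, line 29]
Origin of each log line:
  1: logged in main at line 42
  2: logged in probe_limits at line 6
  3: logged in merge_totals at line 10
  4: logged in merge_totals at line 15
A correct fix: line 30: replace `<` with `>`.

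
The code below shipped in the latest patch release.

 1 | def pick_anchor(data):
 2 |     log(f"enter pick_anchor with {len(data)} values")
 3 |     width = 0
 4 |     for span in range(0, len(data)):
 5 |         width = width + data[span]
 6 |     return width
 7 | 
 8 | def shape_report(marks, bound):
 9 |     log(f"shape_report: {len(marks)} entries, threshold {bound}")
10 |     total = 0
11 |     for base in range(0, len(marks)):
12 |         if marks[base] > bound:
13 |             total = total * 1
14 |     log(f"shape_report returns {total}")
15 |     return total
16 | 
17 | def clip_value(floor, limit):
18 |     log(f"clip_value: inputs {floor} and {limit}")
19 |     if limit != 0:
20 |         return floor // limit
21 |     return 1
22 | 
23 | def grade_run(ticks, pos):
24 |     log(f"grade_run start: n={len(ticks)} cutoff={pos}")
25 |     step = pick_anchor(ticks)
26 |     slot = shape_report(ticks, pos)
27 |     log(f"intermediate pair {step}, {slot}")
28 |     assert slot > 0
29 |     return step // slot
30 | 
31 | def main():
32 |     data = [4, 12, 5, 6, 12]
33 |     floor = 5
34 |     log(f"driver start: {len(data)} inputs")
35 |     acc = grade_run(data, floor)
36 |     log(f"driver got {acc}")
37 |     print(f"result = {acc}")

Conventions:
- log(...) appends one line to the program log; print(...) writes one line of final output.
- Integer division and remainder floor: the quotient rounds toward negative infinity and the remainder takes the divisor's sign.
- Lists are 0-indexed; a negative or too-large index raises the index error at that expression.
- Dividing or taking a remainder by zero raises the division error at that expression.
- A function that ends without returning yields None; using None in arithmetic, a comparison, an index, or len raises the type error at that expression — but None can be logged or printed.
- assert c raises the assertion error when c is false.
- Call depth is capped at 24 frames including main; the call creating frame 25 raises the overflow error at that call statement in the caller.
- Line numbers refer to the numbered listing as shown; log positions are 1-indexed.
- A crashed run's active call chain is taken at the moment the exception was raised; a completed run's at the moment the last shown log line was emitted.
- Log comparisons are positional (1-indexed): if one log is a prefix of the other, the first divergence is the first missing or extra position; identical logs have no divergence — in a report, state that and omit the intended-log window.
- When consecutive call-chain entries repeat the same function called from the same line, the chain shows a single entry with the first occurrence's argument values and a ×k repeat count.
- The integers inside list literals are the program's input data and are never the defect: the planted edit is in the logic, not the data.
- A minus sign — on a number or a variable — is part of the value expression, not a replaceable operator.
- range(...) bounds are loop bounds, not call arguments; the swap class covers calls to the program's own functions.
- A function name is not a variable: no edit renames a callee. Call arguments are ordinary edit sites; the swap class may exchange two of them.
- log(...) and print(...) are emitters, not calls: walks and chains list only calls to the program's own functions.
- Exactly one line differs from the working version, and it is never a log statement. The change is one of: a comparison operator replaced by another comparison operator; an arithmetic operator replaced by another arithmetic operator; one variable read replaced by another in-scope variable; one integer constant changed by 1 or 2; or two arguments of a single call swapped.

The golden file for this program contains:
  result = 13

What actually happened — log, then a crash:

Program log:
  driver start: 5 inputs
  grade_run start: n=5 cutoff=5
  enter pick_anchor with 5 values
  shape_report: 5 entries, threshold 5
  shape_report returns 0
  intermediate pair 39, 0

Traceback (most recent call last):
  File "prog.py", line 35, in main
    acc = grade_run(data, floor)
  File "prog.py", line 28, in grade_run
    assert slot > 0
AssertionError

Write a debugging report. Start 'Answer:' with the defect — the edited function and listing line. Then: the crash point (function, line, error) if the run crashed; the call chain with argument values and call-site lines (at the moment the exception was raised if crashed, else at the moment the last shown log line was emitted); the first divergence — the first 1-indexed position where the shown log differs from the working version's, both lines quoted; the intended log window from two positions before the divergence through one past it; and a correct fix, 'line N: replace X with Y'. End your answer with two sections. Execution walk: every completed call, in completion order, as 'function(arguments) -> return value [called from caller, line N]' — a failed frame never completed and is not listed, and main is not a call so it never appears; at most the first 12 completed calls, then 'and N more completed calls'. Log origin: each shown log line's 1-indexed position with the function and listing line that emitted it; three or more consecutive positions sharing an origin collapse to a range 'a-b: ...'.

Answer: the defect is in shape_report at line 13.
The tell: The log first diverges at position 5: the faulty run prints 'shape_report returns 0' where the working version prints 'shape_report returns 3'.
Crash: grade_run, line 28, AssertionError.
Call chain: main -> grade_run([4, 12, 5, 6, 12], 5) (called at line 35).
First divergence: position 5 — shown 'shape_report returns 0', intended 'shape_report returns 3'.
Intended log window:
  3: enter pick_anchor with 5 values
  4: shape_report: 5 entries, threshold 5
  5: shape_report returns 3
  6: intermediate pair 39, 3
Execution walk:
  pick_anchor([4, 12, 5, 6, 12]) -> 39  [called from grade_run, line 25]
  shape_report([4, 12, 5, 6, 12], 5) -> 0  [called from grade_run, line 26]
Log origins:
  1: emitted by main (line 34)
  2: emitted by grade_run (line 24)
  3: emitted by pick_anchor (line 2)
  4: emitted by shape_report (line 9)
  5: emitted by shape_report (line 14)
  6: emitted by grade_run (line 27)
A correct fix: line 13: replace `*` with `+`.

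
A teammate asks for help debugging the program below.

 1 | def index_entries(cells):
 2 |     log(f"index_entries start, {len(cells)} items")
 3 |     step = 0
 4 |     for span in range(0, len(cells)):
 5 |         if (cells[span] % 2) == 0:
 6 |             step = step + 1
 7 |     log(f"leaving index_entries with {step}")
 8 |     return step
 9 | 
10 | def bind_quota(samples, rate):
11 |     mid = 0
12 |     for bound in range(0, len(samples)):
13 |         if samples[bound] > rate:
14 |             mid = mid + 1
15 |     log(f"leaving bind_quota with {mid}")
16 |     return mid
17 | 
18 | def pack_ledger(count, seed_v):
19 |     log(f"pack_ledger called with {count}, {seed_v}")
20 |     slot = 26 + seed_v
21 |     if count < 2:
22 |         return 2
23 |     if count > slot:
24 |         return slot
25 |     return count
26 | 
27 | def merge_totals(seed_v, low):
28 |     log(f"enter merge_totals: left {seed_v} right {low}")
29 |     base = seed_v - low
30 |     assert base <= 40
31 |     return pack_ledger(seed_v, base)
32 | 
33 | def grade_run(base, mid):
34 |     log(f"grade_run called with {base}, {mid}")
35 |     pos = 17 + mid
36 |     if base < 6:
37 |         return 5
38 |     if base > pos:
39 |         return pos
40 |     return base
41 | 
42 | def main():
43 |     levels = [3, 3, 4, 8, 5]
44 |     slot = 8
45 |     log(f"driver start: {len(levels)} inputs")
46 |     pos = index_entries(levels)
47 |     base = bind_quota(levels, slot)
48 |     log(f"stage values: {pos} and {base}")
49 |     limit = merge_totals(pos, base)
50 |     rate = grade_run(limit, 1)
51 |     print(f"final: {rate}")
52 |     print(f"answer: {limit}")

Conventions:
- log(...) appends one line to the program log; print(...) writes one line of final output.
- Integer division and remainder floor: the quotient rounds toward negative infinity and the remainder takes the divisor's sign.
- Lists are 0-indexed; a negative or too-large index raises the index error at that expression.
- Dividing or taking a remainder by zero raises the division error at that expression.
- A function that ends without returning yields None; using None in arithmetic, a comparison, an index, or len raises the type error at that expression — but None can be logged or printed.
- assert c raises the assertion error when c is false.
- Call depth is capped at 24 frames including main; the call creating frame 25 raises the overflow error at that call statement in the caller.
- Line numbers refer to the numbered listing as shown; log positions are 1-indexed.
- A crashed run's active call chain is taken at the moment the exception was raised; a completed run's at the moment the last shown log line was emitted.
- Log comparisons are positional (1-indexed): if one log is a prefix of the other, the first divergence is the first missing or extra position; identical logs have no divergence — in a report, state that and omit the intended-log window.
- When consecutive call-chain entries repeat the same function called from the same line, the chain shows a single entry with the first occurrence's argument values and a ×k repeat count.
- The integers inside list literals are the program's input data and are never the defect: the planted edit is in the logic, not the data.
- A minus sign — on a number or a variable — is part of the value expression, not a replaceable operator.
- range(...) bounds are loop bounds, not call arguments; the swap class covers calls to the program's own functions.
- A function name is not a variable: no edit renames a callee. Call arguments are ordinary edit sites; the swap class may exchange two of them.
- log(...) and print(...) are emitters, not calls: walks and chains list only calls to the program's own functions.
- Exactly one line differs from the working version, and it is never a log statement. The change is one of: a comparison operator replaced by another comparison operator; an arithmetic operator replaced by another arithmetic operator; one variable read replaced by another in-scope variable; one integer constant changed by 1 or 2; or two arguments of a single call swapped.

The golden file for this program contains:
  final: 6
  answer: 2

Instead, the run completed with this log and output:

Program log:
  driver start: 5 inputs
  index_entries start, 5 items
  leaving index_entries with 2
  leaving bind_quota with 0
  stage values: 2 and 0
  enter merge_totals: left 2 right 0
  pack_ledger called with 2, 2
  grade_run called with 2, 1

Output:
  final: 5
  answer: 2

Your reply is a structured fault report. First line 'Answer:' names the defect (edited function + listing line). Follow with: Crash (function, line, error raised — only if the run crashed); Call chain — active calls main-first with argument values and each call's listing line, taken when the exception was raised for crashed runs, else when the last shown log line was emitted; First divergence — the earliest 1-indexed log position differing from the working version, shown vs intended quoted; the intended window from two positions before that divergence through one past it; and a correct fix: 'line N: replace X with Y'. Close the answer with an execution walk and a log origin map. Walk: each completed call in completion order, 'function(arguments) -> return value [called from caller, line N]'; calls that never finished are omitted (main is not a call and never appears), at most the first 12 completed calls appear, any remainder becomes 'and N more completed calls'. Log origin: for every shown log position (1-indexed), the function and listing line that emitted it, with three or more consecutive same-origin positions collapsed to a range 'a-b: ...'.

Answer: the defect is in grade_run at line 37.
Key observation: No log line changed; the fault shows up purely in the output.
Call chain: main -> grade_run(2, 1) (called at line 50).
First divergence: none — the logs agree in full.
Execution walk:
  index_entries([3, 3, 4, 8, 5]) -> 2  [called from main, line 46]
  bind_quota([3, 3, 4, 8, 5], 8) -> 0  [called from main, line 47]
  pack_ledger(2, 2) -> 2  [called from merge_totals, line 31]
  merge_totals(2, 0) -> 2  [called from main, line 49]
  grade_run(2, 1) -> 5  [called from main, line 50]
Log origins:
  1: emitted by main (line 45)
  2: emitted by index_entries (line 2)
  3: emitted by index_entries (line 7)
  4: emitted by bind_quota (line 15)
  5: emitted by main (line 48)
  6: emitted by merge_totals (line 28)
  7: emitted by pack_ledger (line 19)
  8: emitted by grade_run (line 34)
A correct fix: line 37: replace `5` with `6`.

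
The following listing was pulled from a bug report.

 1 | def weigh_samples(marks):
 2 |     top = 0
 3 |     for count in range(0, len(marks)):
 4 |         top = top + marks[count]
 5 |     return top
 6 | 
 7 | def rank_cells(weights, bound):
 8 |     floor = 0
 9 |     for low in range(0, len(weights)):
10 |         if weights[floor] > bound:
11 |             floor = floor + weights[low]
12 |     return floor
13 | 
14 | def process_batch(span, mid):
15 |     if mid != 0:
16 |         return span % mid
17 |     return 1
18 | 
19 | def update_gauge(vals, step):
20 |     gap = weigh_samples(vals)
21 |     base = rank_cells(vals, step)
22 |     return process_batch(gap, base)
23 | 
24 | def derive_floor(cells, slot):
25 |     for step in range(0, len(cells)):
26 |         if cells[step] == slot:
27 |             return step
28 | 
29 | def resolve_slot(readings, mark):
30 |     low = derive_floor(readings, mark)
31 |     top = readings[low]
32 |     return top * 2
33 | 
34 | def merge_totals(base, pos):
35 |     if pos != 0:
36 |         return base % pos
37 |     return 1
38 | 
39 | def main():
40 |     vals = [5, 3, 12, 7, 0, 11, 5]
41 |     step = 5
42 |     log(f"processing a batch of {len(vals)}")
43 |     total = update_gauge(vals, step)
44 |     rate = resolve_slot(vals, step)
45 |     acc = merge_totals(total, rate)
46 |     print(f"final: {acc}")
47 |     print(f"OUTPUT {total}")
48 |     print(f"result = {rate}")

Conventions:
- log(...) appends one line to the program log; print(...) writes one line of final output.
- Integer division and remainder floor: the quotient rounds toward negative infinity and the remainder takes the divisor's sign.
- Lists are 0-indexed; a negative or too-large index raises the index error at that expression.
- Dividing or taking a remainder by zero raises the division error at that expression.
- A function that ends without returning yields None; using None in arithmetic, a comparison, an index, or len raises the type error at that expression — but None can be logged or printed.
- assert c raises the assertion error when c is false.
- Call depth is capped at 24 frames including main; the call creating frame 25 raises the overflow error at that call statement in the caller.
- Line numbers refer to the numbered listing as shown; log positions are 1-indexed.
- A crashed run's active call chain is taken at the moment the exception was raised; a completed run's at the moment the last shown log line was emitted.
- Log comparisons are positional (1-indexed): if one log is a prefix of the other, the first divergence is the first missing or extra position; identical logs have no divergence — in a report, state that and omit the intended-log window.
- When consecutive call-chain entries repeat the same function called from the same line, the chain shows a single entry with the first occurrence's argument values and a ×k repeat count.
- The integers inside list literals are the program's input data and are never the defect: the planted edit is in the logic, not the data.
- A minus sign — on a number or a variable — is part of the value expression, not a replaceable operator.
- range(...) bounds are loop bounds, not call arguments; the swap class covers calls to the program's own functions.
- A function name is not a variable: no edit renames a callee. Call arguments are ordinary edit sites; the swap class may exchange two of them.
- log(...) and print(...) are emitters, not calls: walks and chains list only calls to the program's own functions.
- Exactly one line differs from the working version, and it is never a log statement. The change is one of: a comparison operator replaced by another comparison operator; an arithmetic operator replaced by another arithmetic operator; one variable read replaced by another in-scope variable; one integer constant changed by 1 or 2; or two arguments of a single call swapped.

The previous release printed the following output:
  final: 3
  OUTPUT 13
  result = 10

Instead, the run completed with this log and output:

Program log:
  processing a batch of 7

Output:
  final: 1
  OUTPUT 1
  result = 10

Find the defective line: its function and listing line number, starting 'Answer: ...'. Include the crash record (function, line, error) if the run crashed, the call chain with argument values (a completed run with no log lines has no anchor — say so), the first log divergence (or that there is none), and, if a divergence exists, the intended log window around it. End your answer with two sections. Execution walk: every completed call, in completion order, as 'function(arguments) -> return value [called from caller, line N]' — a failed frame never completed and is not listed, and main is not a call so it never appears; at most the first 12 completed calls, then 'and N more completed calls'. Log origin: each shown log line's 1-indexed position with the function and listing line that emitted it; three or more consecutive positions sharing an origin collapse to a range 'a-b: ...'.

Answer: the defect is in rank_cells at line 10.
Core observation: Log streams are identical — the defect surfaces only in the printed output.
Call chain: main.
First divergence: there is none — every log position agrees.
Execution walk:
  weigh_samples([5, 3, 12, 7, 0, 11, 5]) -> 43  [called from update_gauge, line 20]
  rank_cells([5, 3, 12, 7, 0, 11, 5], 5) -> 0  [called from update_gauge, line 21]
  process_batch(43, 0) -> 1  [called from update_gauge, line 22]
  update_gauge([5, 3, 12, 7, 0, 11, 5], 5) -> 1  [called from main, line 43]
  derive_floor([5, 3, 12, 7, 0, 11, 5], 5) -> 0  [called from resolve_slot, line 30]
  resolve_slot([5, 3, 12, 7, 0, 11, 5], 5) -> 10  [called from main, line 44]
  merge_totals(1, 10) -> 1  [called from main, line 45]
Log origin:
  1: from main, line 42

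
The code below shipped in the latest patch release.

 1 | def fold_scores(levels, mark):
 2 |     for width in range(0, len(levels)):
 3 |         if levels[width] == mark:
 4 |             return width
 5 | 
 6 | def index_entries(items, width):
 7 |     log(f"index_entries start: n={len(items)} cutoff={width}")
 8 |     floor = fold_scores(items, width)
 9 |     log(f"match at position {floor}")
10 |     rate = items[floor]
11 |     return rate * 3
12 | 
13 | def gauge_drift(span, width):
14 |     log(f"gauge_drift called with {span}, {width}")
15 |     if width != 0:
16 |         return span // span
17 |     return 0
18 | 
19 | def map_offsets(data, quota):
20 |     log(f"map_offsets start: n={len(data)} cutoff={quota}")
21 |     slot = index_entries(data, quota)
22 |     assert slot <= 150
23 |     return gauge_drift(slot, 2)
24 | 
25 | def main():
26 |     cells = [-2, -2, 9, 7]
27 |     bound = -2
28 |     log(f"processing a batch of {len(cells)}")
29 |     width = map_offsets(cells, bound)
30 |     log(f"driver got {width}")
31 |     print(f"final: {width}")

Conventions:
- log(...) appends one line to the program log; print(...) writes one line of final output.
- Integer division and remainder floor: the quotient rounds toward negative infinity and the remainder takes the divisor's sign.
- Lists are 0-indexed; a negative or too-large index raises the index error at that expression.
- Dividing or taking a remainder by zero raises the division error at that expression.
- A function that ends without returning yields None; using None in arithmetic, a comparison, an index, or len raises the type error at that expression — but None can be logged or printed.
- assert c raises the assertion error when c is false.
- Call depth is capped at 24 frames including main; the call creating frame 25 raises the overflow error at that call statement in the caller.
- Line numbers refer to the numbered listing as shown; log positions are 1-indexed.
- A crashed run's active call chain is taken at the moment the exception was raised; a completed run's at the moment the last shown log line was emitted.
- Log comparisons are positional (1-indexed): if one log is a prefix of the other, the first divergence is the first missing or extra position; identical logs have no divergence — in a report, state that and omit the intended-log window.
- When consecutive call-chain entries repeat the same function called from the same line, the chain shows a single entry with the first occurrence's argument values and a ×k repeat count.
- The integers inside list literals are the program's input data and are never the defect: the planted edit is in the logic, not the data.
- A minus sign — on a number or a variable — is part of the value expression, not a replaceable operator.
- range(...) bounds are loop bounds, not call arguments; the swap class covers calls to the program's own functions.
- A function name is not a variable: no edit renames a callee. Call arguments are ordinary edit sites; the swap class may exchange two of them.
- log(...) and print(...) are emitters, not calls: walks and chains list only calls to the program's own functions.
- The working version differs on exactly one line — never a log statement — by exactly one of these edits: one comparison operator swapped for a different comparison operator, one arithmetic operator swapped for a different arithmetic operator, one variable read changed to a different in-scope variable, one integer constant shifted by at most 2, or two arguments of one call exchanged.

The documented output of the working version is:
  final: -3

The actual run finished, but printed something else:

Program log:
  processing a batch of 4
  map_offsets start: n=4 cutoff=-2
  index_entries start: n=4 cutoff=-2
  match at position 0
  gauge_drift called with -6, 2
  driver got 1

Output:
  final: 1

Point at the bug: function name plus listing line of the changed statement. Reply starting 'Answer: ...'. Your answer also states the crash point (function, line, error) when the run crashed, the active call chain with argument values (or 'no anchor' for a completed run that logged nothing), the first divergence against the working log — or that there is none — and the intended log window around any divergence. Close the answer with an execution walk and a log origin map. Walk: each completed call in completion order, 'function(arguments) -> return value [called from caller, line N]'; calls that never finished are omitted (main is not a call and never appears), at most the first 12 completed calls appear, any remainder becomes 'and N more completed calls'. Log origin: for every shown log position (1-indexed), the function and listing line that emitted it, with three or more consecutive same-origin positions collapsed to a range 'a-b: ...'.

Answer: the defect is in gauge_drift at line 16.
Key fact: The log first diverges at position 6: the faulty run prints 'driver got 1' where the working version prints 'driver got -3'.
Call chain: main.
First divergence: position 6; shown 'driver got 1' vs intended 'driver got -3'.
Intended log window:
  4: match at position 0
  5: gauge_drift called with -6, 2
  6: driver got -3
Execution walk:
  fold_scores([-2, -2, 9, 7], -2) -> 0  [called from index_entries, line 8]
  index_entries([-2, -2, 9, 7], -2) -> -6  [called from map_offsets, line 21]
  gauge_drift(-6, 2) -> 1  [called from map_offsets, line 23]
  map_offsets([-2, -2, 9, 7], -2) -> 1  [called from main, line 29]
Origin of each log line:
  1: emitted by main (line 28)
  2: emitted by map_offsets (line 20)
  3: emitted by index_entries (line 7)
  4: emitted by index_entries (line 9)
  5: emitted by gauge_drift (line 14)
  6: emitted by main (line 30)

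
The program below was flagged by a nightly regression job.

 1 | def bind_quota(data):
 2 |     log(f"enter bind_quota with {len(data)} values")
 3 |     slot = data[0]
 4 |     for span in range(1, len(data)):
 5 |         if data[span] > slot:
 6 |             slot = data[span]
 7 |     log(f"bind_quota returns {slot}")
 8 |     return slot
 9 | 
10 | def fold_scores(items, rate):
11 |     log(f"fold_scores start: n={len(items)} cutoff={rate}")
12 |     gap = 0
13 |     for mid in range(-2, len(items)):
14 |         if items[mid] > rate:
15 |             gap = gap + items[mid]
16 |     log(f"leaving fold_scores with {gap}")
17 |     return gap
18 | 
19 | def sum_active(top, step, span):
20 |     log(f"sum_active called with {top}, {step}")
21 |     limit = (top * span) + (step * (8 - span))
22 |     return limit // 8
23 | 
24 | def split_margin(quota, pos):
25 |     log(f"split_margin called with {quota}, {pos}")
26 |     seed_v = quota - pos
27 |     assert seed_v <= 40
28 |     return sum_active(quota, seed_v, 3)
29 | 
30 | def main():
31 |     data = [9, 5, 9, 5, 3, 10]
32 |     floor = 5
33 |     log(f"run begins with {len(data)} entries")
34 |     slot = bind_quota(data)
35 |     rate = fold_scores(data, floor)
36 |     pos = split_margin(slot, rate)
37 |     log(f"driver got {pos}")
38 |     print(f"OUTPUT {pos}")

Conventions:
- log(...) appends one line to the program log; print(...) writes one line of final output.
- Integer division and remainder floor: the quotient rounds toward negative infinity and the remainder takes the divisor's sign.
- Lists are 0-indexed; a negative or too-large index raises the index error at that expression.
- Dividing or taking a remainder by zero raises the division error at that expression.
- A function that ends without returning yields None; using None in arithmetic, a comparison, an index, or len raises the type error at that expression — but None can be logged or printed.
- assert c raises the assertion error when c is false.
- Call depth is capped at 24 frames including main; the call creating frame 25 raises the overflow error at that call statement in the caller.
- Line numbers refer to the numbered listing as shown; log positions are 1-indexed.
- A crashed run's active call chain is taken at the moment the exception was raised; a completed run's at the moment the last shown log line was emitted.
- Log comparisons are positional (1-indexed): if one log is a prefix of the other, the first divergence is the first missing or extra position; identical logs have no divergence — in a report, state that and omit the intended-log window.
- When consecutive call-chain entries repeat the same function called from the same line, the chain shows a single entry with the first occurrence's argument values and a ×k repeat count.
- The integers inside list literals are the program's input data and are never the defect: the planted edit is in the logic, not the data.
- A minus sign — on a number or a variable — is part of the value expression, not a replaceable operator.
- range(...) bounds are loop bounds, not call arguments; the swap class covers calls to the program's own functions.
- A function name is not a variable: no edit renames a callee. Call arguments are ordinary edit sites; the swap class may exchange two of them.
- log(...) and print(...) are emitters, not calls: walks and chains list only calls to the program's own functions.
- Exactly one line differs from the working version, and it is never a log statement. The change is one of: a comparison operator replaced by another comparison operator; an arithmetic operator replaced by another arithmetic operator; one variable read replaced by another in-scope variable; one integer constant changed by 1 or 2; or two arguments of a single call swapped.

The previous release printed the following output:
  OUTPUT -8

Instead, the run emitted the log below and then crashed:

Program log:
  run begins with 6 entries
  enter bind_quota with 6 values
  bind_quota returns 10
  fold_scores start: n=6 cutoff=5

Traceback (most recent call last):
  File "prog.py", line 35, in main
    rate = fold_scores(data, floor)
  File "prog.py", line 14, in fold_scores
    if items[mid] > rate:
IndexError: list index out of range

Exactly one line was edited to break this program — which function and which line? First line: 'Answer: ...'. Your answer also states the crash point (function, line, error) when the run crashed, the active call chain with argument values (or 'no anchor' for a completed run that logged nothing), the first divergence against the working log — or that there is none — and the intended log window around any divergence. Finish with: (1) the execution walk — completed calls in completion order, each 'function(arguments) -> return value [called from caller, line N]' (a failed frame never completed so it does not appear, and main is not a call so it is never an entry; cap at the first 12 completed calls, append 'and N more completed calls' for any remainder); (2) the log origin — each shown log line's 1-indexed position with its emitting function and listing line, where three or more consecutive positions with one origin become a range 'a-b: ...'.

Answer: the defect is in fold_scores at line 13.
The tell: The shown log is a 4-line prefix of the intended one, whose next entry is 'leaving fold_scores with 28'.
Crash: fold_scores, line 14, IndexError.
Call chain: main -> fold_scores([9, 5, 9, 5, 3, 10], 5) (called at line 35).
First divergence: position 5 (shown log ended at 4 lines; the working version continues: 'leaving fold_scores with 28').
Intended log window:
  3: bind_quota returns 10
  4: fold_scores start: n=6 cutoff=5
  5: leaving fold_scores with 28
  6: split_margin called with 10, 28
Execution walk:
  bind_quota([9, 5, 9, 5, 3, 10]) -> 10  [called from main, line 34]
Log origin:
  1: logged in main at line 33
  2: logged in bind_quota at line 2
  3: logged in bind_quota at line 7
  4: logged in fold_scores at line 11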